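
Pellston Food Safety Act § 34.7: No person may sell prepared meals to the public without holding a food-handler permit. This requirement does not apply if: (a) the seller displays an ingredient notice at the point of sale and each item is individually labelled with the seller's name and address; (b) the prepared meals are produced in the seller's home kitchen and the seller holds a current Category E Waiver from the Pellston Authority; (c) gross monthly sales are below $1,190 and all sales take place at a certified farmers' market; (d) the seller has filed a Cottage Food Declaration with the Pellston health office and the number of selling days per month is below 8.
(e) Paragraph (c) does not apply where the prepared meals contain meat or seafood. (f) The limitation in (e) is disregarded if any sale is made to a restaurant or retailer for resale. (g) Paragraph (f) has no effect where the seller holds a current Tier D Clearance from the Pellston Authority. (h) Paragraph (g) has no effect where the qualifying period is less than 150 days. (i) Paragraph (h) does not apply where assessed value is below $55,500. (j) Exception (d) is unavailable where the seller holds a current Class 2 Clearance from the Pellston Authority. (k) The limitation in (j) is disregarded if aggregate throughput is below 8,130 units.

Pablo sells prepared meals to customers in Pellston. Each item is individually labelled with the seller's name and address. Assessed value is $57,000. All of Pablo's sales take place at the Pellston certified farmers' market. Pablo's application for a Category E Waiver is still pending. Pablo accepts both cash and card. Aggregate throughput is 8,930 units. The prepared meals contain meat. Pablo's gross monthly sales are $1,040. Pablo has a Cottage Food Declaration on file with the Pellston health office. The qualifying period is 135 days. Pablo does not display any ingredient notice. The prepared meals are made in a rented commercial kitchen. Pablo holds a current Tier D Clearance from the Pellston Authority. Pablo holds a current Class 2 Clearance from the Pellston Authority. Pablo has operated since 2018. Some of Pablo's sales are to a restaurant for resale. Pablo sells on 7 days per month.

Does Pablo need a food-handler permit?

No — exception (c) applies; Pablo is not required to hold a food-handler permit.

Exception (a) requires that the seller displays an ingredient notice at the point of sale; but no ingredient notice is displayed, so (a) is unavailable.
Exception (b) fails — the prepared meals are made in a commercial kitchen, not a home kitchen.
All of (c)'s requirements are met (gross monthly sales are $1,040, below the $1,190 limit; all sales are at a certified farmers' market). Under paragraphs (e)–(i): (e) is engaged (the prepared meals contain meat), but is set aside by (f): (f) operates — some sales are to a restaurant for resale. (g) operates (a current Tier D Clearance is held), but is overridden by (h): (h) operates against (g): the qualifying period is 135 days, less than the 150 days limit. (i) is not triggered (assessed value is $57,000, not below $55,500), so (h) stands. Exception (c) stands.
Exception (d): a Cottage Food Declaration is on file; the number of selling days per month is 7, below the 8 limit — every condition holds. But applying paragraphs (j)–(k): (j) operates against (d): a current Class 2 Clearance is held. (k) is not triggered (aggregate throughput is 8,930 units, not below 8,130 units), so (j) stands. (d) is therefore removed.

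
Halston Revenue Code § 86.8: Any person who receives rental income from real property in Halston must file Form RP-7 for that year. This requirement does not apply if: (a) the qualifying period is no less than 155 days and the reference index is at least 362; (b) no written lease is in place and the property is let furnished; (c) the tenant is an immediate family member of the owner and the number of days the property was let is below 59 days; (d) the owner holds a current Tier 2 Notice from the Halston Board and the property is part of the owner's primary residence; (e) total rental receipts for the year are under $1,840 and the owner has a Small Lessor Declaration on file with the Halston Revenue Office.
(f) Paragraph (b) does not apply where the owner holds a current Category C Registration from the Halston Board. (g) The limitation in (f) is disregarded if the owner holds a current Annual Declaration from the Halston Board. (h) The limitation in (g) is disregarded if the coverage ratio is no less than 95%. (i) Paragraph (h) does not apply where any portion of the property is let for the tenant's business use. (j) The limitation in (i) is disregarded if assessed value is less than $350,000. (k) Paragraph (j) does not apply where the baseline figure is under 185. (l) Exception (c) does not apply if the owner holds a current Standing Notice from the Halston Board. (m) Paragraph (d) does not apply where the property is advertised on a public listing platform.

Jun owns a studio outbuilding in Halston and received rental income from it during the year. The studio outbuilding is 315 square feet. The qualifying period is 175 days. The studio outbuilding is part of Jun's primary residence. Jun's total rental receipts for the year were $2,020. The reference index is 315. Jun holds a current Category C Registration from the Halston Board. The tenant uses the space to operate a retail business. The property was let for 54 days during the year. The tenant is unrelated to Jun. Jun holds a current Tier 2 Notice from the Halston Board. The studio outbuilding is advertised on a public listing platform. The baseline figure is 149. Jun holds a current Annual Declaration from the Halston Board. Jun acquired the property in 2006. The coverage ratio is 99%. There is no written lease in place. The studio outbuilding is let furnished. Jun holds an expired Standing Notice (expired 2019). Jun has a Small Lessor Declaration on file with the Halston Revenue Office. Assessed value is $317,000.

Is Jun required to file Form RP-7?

Exception (a) requires that the reference index is at least 362; but the reference index is 315, short of 362, so (a) is unavailable.
Exception (b): there is no written lease; the property is let furnished — every condition holds. Applying paragraphs (f)–(k): (f) would limit (b) — a current Category C Registration is held — but (g) sets (f) aside: (g) applies — a current Annual Declaration is held. (h) would limit (g) — the coverage ratio is 99%, meeting the 95% threshold — but (i) sets (h) aside: (i) is triggered — the space is let for business use. (j) is triggered (assessed value is $317,000, less than the $350,000 limit), but is itself disapplied by (k): (k) operates against (j): the baseline figure is 149, under the 185 limit. Exception (b) stands.
Exception (c) requires that the tenant is an immediate family member of the owner; but the tenant is unrelated to the owner, so (c) is unavailable.
Exception (d)'s conditions are all satisfied: a current Tier 2 Notice is held; the studio outbuilding is part of the primary residence. Turning to paragraph (m): (m) operates against (d): the property is publicly advertised. Exception (d) does not apply.
Exception (e) requires that total rental receipts for the year are under $1,840; but total rental receipts for the year are $2,020, not under $1,840, so (e) is unavailable.

No — exception (b) applies; Jun is not required to file Form RP-7.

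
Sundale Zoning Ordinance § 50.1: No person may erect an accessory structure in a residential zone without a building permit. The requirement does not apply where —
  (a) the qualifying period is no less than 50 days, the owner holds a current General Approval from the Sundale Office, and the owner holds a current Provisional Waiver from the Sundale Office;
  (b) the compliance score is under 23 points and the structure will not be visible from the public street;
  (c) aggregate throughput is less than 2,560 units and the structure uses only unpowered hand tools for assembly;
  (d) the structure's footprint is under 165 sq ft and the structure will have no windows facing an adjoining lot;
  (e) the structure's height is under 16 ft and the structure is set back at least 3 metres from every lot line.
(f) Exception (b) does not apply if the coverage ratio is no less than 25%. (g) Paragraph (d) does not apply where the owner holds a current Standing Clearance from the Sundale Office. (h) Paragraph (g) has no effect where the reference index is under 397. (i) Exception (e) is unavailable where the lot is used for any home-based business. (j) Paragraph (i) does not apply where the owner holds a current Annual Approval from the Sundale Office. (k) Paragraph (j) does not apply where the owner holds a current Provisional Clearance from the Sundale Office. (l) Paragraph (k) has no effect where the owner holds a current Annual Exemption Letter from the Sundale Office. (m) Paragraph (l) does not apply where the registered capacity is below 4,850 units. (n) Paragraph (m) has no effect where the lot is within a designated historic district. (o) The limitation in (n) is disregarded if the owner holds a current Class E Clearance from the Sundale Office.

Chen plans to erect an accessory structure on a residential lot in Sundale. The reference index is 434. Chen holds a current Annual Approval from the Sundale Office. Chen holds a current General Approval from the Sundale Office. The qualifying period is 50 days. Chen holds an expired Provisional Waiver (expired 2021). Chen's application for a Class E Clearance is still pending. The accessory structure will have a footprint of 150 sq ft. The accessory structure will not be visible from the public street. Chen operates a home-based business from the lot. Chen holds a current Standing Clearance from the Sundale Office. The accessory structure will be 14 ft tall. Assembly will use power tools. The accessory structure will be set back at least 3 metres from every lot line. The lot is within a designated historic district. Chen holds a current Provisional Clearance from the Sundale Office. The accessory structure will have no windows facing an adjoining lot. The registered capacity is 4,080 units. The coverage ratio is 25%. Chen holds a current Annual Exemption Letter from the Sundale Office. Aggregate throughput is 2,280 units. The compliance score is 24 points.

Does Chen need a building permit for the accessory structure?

Exception (a) does not apply: no current Provisional Waiver is held.
Exception (b) requires that the compliance score is under 23 points; but the compliance score is 24 points, not under 23 points, so (b) is unavailable.
Exception (c) does not apply: assembly uses power tools.
Exception (d)'s conditions are all satisfied: the structure's footprint is 150 sq ft, under the 165 sq ft limit; no windows face an adjoining lot. Turning to paragraphs (g)–(h): (g) operates — a current Standing Clearance is held. (h) is inapplicable (the reference index is 434, not under 397), so (g) stands. So (d) is unavailable.
Exception (e)'s conditions are all satisfied: the structure's height is 14 ft, under the 16 ft limit; the setback is at least 3 m on every side. Under paragraphs (i)–(o): (i) operates (a home-based business operates on the lot), but yields to (j): (j) operates against (i): a current Annual Approval is held. (k) is triggered (a current Provisional Clearance is held), but is itself disapplied by (l): (l) operates — a current Annual Exemption Letter is held. (m) would limit (l) — the registered capacity is 4,080 units, below the 4,850 units limit — but (n) sets (m) aside: (n) applies — the lot is in a historic district. (o), which would lift (n), is not engaged — the Class E Clearance is not current. (e) remains available.

No — exception (e) applies; Chen does not need a building permit.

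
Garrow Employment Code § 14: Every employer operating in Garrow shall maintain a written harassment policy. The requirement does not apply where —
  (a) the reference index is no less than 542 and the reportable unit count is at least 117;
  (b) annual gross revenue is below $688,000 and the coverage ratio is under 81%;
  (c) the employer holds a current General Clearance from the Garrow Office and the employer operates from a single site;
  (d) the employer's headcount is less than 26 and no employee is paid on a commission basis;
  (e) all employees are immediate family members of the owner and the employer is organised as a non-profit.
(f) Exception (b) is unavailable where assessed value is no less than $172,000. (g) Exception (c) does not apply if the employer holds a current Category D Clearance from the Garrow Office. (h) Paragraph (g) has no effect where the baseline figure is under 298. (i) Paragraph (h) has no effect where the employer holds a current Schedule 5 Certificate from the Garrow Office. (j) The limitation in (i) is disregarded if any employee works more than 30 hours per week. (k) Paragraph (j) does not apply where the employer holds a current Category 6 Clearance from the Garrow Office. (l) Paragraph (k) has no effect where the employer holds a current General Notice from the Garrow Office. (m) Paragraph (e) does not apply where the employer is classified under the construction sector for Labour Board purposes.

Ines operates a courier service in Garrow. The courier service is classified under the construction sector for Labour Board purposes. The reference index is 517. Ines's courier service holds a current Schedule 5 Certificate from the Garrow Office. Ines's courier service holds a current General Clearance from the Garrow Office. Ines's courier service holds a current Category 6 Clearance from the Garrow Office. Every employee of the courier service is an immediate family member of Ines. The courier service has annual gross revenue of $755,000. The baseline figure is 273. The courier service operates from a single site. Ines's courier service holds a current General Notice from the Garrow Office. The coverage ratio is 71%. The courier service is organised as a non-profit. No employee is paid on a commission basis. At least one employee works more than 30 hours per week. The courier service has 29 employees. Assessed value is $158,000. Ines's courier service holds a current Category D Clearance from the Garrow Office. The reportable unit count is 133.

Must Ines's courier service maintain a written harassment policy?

No — exception (c) applies; Ines's courier service is not required to maintain a written harassment policy.

Exception (a) requires that the reference index is no less than 542; but the reference index is 517, short of 542, so (a) is unavailable.
Exception (b) fails — annual gross revenue is $755,000, not below $688,000.
Exception (c): a current General Clearance is held; the employer operates from a single site — every condition holds. Applying paragraphs (g)–(l): (g) is engaged (a current Category D Clearance is held), but is itself disapplied by (h): (h) operates — the baseline figure is 273, under the 298 limit. (i) operates (a current Schedule 5 Certificate is held), but is overridden by (j): (j) is engaged — at least one employee exceeds 30 hours/week. (k) is engaged (a current Category 6 Clearance is held), but yields to (l): (l) operates — a current General Notice is held. So (c) applies.
Exception (d) requires that the employer's headcount is less than 26; but the employer's headcount is 29, not less than 26, so (d) is unavailable.
Exception (e): every employee is an immediate family member; the employer is a non-profit — every condition holds. However, paragraph (m) must be considered: (m) applies — the courier service is classified under the construction sector. (e) is therefore removed.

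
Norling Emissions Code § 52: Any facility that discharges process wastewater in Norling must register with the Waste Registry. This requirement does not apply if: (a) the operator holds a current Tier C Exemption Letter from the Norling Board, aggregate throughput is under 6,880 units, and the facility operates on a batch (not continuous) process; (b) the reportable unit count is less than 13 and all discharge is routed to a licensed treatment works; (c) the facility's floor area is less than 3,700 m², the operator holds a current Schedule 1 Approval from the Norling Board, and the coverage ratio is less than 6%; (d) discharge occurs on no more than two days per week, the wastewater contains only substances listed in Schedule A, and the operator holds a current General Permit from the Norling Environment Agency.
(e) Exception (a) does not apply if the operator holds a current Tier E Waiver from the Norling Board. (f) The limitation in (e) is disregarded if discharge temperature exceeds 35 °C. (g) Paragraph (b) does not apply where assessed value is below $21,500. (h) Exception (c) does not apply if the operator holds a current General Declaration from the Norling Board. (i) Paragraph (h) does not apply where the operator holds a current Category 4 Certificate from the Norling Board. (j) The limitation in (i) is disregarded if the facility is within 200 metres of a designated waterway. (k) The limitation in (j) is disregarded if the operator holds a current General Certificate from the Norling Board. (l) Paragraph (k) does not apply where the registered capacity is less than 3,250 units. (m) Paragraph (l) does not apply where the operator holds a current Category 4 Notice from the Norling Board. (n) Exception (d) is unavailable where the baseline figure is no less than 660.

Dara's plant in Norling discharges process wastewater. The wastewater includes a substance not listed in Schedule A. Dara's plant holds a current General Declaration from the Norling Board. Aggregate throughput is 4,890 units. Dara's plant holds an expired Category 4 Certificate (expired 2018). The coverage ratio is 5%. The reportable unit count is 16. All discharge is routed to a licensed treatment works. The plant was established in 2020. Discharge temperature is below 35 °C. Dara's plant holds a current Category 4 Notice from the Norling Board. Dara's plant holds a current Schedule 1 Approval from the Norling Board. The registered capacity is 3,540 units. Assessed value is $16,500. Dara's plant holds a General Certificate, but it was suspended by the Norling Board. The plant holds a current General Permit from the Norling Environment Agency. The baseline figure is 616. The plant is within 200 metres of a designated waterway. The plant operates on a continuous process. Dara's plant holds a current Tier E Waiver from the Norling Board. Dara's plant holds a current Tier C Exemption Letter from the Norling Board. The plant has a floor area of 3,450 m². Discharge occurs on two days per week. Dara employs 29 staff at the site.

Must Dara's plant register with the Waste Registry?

Exception (a) fails — the facility operates on a continuous process.
Exception (b) requires that the reportable unit count is less than 13; but the reportable unit count is 16, not less than 13, so (b) is unavailable.
All of (c)'s requirements are met (the facility's floor area is 3,450 m², less than the 3,700 m² limit; a current Schedule 1 Approval is held; the coverage ratio is 5%, less than the 6% limit). But applying paragraphs (h)–(m): (h) operates against (c): a current General Declaration is held. (i) is not engaged (there is no Category 4 Certificate in force), so (h) stands. Exception (c) does not apply.
Exception (d) does not apply: the wastewater includes a non-Schedule-A substance.
No exception applies. The general rule governs.

Yes — Dara's plant must register with the Waste Registry.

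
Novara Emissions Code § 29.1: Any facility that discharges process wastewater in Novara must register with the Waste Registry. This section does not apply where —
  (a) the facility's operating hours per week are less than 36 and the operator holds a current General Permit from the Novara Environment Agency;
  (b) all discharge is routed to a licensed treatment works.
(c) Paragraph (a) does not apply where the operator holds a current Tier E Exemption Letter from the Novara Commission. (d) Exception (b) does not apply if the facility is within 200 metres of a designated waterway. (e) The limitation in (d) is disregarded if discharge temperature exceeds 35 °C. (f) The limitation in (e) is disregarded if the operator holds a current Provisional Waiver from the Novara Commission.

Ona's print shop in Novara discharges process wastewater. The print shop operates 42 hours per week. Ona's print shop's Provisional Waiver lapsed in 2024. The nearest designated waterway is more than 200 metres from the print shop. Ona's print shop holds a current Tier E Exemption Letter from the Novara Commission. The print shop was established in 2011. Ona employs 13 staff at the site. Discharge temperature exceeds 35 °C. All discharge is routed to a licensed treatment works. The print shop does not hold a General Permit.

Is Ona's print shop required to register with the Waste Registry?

Exception (a) requires that the facility's operating hours per week are less than 36; but the facility's operating hours per week are 42, not less than 36, so (a) is unavailable.
Exception (b)'s conditions are all satisfied: discharge is routed to a licensed treatment works. As to paragraphs (d)–(f): (d) does not operate here — the print shop is more than 200 m from any designated waterway. (b) remains available.

No — exception (b) applies; Ona's print shop is not required to register with the Waste Registry.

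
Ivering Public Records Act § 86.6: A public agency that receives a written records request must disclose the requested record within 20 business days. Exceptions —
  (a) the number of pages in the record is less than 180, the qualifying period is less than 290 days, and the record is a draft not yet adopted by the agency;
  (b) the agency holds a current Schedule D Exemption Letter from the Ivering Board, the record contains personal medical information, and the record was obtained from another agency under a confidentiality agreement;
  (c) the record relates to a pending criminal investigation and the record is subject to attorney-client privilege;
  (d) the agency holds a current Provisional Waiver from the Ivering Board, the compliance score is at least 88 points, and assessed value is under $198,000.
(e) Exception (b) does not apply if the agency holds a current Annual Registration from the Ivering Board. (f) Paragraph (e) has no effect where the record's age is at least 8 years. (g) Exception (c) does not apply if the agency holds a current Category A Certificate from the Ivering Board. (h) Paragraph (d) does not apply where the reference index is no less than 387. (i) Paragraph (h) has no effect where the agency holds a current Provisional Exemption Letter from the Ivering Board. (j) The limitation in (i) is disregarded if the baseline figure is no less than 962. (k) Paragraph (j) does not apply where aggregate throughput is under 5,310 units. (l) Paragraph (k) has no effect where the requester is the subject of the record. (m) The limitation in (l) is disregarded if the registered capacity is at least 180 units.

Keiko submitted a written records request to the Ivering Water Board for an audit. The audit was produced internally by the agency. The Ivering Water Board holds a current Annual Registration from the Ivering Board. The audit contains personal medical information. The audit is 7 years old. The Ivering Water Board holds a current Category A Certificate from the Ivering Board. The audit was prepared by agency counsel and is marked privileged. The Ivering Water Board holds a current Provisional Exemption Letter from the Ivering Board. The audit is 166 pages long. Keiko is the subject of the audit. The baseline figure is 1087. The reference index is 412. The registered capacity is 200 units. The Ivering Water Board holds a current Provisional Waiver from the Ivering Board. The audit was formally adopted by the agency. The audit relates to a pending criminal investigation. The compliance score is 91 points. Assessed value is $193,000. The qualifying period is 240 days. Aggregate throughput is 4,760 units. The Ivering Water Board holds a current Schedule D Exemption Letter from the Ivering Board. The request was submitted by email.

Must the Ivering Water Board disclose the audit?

Exception (a) requires that the record is a draft not yet adopted by the agency; but the audit has been formally adopted, so (a) is unavailable.
Exception (b) does not apply: the audit was produced internally.
Exception (c) is satisfied on its face — the audit relates to a pending investigation; the audit is privileged. However, paragraph (g) must be considered: (g) applies — a current Category A Certificate is held. (c) is therefore removed.
Exception (d) is satisfied on its face — a current Provisional Waiver is held; the compliance score is 91 points, meeting the 88 points threshold; assessed value is $193,000, under the $198,000 limit. As to paragraphs (h)–(m): (h) applies (the reference index is 412, meeting the 387 threshold), but is set aside by (i): (i) is engaged — a current Provisional Exemption Letter is held. (j) would limit (i) — the baseline figure is 1,087, meeting the 962 threshold — but (k) sets (j) aside: (k) operates against (j): aggregate throughput is 4,760 units, under the 5,310 units limit. (l) would limit (k) — Keiko is the subject of the audit — but (m) sets (l) aside: (m) operates against (l): the registered capacity is 200 units, meeting the 180 units threshold. (d) remains available.

No — exception (d) applies; the Ivering Water Board is not required to disclose the audit.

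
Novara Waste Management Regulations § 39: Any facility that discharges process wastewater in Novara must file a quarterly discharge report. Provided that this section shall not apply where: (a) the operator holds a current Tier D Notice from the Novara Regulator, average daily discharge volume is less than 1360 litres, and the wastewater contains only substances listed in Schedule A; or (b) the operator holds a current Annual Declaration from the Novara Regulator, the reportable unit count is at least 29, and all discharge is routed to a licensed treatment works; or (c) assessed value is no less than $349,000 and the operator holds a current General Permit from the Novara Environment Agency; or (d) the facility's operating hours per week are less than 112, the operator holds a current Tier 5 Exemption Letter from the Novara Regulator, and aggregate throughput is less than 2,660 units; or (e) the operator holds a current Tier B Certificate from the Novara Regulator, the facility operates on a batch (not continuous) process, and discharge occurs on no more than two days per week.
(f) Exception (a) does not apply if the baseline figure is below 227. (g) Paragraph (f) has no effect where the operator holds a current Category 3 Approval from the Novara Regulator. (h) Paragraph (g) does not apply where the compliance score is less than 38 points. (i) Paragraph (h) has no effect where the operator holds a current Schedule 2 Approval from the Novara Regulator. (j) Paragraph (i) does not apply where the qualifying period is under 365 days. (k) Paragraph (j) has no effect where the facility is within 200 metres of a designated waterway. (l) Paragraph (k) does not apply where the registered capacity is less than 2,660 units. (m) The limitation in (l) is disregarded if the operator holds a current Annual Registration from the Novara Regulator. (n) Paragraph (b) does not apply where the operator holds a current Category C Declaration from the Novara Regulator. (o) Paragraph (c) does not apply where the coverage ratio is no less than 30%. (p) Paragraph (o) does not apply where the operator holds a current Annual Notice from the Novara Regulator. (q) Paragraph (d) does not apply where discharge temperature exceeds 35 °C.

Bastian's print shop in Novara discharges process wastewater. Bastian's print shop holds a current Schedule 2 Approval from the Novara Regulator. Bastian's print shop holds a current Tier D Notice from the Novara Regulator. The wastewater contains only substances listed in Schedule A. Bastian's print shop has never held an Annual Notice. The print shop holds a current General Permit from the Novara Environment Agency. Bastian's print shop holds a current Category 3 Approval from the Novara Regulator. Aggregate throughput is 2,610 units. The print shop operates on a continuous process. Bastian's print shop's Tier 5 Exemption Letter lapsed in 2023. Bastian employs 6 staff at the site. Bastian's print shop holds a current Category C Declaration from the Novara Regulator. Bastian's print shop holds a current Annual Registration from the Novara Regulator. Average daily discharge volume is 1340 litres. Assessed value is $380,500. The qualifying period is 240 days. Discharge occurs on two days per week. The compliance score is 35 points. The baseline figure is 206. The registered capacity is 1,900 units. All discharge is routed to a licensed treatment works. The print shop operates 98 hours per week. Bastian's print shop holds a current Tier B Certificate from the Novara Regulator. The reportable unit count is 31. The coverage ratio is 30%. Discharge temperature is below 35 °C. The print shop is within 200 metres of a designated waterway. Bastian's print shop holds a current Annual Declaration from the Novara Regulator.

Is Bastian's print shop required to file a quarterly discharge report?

No — exception (a) applies; Bastian's print shop is not required to file a quarterly discharge report.

Exception (a) is satisfied on its face — a current Tier D Notice is held; average daily discharge volume is 1340 litres, less than the 1360 litres limit; the wastewater is Schedule-A-only. Under paragraphs (f)–(m): (f) would limit (a) — the baseline figure is 206, below the 227 limit — but (g) sets (f) aside: (g) operates against (f): a current Category 3 Approval is held. (h) applies (the compliance score is 35 points, less than the 38 points limit), but is set aside by (i): (i) applies — a current Schedule 2 Approval is held. (j) is engaged (the qualifying period is 240 days, under the 365 days limit), but is set aside by (k): (k) operates — the print shop is within 200 m of a designated waterway. (l) would limit (k) — the registered capacity is 1,900 units, less than the 2,660 units limit — but (m) sets (l) aside: (m) operates against (l): a current Annual Registration is held. (a) remains available.
Exception (b) is satisfied on its face — a current Annual Declaration is held; the reportable unit count is 31, meeting the 29 threshold; discharge is routed to a licensed treatment works. But: (n) operates against (b): a current Category C Declaration is held. (b) is therefore removed.
Exception (c)'s conditions are all satisfied: assessed value is $380,500, meeting the $349,000 threshold; a current General Permit is held. But: (o) operates against (c): the coverage ratio is 30%, meeting the 30% threshold. (p) is not triggered (no current Annual Notice is held), so (o) stands. (c) is therefore removed.
Exception (d) does not apply: no current Tier 5 Exemption Letter is held.
Exception (e) requires that the facility operates on a batch (not continuous) process; but the facility operates on a continuous process, so (e) is unavailable.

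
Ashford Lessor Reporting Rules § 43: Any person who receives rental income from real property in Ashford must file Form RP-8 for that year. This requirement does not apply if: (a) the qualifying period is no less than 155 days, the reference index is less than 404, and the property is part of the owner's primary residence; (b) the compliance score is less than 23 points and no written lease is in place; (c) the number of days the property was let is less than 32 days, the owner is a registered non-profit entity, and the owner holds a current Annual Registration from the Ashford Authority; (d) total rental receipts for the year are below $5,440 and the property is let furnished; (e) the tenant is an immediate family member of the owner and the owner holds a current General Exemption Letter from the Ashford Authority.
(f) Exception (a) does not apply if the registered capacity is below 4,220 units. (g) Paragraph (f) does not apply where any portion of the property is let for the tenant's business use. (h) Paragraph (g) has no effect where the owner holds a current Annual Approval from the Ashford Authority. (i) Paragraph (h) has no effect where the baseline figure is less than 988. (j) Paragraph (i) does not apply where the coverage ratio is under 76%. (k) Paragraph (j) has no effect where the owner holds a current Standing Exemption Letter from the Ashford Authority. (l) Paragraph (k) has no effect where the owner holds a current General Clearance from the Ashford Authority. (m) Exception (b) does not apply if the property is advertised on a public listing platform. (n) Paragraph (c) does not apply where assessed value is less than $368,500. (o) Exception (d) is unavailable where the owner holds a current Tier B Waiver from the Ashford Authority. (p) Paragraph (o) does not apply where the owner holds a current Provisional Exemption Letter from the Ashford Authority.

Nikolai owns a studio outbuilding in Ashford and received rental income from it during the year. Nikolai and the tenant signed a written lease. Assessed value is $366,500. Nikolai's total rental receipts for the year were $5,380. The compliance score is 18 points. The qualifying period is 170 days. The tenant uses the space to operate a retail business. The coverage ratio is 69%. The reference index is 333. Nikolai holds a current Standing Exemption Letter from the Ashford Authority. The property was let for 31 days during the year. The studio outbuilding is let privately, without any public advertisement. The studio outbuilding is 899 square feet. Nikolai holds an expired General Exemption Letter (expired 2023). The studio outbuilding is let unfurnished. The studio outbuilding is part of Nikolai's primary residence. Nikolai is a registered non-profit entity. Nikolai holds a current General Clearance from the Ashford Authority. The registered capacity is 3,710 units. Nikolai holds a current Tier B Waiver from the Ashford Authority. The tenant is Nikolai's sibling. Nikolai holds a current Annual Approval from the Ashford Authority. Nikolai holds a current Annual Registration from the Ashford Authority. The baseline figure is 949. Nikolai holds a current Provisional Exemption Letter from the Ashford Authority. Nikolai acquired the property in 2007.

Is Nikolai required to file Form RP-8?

Exception (a) is satisfied on its face — the qualifying period is 170 days, meeting the 155 days threshold; the reference index is 333, less than the 404 limit; the studio outbuilding is part of the primary residence. However, paragraphs (f)–(l) must be considered: (f) is triggered — the registered capacity is 3,710 units, below the 4,220 units limit. (g) would limit (f) — the space is let for business use — but (h) sets (g) aside: (h) operates against (g): a current Annual Approval is held. (i) would limit (h) — the baseline figure is 949, less than the 988 limit — but (j) sets (i) aside: (j) operates — the coverage ratio is 69%, under the 76% limit. (k) is triggered (a current Standing Exemption Letter is held), but is itself disapplied by (l): (l) operates against (k): a current General Clearance is held. (a) is therefore removed.
Exception (b) fails — a written lease is in place.
All of (c)'s requirements are met (the number of days the property was let is 31 days, less than the 32 days limit; Nikolai is a registered non-profit; a current Annual Registration is held). Turning to paragraph (n): (n) operates against (c): assessed value is $366,500, less than the $368,500 limit. Exception (c) does not apply.
Exception (d) does not apply: the property is let unfurnished.
Exception (e) fails — there is no General Exemption Letter in force.
None of the exceptions is available; § 43 applies in full.

Yes — Nikolai must file Form RP-8.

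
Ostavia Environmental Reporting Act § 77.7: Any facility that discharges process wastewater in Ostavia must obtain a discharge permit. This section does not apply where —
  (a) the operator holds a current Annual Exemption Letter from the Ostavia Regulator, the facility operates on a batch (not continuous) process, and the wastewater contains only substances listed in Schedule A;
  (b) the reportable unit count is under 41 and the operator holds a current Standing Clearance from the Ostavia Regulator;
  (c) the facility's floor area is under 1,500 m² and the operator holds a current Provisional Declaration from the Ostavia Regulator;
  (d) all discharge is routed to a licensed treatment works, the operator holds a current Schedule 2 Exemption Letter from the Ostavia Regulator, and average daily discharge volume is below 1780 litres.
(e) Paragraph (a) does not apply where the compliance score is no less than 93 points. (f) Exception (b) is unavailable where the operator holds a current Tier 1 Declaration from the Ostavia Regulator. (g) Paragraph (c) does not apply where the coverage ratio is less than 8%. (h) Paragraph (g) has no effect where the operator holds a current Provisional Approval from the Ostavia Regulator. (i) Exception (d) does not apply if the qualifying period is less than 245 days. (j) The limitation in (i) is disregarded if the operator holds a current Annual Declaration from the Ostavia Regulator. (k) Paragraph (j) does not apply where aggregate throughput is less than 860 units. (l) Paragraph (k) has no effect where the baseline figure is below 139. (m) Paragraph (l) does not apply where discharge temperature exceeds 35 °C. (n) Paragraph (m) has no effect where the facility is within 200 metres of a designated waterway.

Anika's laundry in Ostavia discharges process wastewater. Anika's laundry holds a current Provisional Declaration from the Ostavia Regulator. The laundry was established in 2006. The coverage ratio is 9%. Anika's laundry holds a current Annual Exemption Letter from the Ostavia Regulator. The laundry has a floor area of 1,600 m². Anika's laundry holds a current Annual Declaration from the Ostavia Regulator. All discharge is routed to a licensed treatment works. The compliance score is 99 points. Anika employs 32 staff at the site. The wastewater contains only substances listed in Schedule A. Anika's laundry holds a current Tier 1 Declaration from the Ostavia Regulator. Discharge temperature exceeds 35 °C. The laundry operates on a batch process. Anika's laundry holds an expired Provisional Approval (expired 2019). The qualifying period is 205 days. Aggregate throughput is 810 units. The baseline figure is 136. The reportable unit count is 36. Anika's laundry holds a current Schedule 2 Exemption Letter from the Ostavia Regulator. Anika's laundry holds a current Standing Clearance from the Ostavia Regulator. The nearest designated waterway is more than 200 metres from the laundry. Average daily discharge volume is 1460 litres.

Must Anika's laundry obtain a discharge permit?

Yes — Anika's laundry must obtain a discharge permit.

Exception (a): a current Annual Exemption Letter is held; the facility operates on a batch process; the wastewater is Schedule-A-only — every condition holds. But applying paragraph (e): (e) operates against (a): the compliance score is 99 points, meeting the 93 points threshold. (a) is therefore removed.
Exception (b)'s conditions are all satisfied: the reportable unit count is 36, under the 41 limit; a current Standing Clearance is held. However, paragraph (f) must be considered: (f) operates against (b): a current Tier 1 Declaration is held. (b) is therefore removed.
Exception (c) requires that the facility's floor area is under 1,500 m²; but the facility's floor area is 1,600 m², not under 1,500 m², so (c) is unavailable.
Exception (d): discharge is routed to a licensed treatment works; a current Schedule 2 Exemption Letter is held; average daily discharge volume is 1460 litres, below the 1780 litres limit — every condition holds. Turning to paragraphs (i)–(n): (i) is triggered — the qualifying period is 205 days, less than the 245 days limit. (j) applies (a current Annual Declaration is held), but is overridden by (k): (k) operates against (j): aggregate throughput is 810 units, less than the 860 units limit. (l) would limit (k) — the baseline figure is 136, below the 139 limit — but (m) sets (l) aside: (m) operates against (l): discharge temperature exceeds 35 °C. (n), which would lift (m), is not engaged — the laundry is more than 200 m from any designated waterway. (d) is therefore removed.
No exception applies. The general rule governs.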